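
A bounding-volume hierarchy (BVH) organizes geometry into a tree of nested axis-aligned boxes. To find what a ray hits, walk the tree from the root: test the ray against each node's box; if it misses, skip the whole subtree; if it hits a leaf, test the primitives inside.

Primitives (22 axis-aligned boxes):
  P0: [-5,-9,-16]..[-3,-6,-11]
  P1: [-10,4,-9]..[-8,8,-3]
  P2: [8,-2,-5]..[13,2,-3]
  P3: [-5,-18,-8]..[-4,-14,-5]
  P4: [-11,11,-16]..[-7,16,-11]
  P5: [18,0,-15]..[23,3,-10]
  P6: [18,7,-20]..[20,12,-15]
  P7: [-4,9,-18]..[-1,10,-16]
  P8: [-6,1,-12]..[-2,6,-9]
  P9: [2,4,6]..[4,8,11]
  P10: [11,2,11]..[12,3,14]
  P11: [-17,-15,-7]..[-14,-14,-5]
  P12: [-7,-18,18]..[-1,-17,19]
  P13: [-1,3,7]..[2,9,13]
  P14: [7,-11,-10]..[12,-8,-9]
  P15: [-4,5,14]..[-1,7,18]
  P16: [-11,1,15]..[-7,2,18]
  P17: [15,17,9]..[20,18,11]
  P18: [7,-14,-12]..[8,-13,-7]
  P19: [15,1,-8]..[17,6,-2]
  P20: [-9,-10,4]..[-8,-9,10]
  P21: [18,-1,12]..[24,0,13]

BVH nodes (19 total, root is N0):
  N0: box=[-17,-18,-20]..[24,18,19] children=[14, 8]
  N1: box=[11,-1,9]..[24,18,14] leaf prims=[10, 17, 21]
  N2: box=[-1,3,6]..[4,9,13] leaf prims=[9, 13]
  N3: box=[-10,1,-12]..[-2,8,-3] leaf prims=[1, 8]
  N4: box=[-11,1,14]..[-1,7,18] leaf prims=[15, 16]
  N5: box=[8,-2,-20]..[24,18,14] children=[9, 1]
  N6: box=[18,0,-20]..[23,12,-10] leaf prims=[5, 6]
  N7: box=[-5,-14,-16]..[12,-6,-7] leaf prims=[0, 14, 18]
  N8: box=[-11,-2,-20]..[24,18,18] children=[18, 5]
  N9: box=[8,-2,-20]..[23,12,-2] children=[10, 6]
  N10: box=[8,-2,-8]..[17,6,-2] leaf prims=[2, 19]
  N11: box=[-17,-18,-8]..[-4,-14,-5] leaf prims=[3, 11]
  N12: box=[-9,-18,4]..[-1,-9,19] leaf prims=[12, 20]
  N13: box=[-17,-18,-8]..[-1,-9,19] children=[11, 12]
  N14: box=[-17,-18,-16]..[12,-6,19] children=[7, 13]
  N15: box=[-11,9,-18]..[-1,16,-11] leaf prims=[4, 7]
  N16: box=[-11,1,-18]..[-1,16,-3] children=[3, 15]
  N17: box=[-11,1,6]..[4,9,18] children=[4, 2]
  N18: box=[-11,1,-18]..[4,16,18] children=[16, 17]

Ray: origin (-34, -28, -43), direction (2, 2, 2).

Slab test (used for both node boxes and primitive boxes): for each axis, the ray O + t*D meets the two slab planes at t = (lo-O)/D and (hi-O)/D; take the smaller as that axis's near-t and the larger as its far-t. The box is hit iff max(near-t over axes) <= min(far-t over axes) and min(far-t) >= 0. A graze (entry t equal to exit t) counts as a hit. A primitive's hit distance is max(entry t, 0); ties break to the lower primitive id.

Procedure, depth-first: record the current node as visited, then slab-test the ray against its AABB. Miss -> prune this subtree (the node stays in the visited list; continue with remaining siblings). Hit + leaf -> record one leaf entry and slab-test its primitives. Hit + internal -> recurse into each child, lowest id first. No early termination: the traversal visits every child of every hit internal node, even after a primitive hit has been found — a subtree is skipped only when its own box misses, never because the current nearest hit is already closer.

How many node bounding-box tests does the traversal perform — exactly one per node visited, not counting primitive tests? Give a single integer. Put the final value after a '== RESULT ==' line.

Traverse from the root:
N0 x:[17/2,29] y:[5,23] z:[23/2,31] -> hit [23/2,23], descend [8, 14]
  N8 x:[23/2,29] y:[13,23] z:[23/2,61/2] -> hit [13,23], descend [5, 18]
    N5 x:[21,29] y:[13,23] z:[23/2,57/2] -> hit [21,23], descend [1, 9]
      N1 x:[45/2,29] y:[27/2,23] z:[26,57/2] -> miss, prune
      N9 x:[21,57/2] y:[13,20] z:[23/2,41/2] -> miss, prune
    N18 x:[23/2,19] y:[29/2,22] z:[25/2,61/2] -> hit [29/2,19], descend [16, 17]
      N16 x:[23/2,33/2] y:[29/2,22] z:[25/2,20] -> hit [29/2,33/2], descend [3, 15]
        N3 x:[12,16] y:[29/2,18] z:[31/2,20] -> hit [31/2,16] leaf, test {P1(miss), P8@t=31/2}
        N15 x:[23/2,33/2] y:[37/2,22] z:[25/2,16] -> miss, prune
      N17 x:[23/2,19] y:[29/2,37/2] z:[49/2,61/2] -> miss, prune
  N14 x:[17/2,23] y:[5,11] z:[27/2,31] -> miss, prune

Visited [0, 8, 5, 1, 9, 18, 16, 3, 15, 17, 14]. Tests: 11 box, 1 leaf. Nearest: P8.

== RESULT ==
11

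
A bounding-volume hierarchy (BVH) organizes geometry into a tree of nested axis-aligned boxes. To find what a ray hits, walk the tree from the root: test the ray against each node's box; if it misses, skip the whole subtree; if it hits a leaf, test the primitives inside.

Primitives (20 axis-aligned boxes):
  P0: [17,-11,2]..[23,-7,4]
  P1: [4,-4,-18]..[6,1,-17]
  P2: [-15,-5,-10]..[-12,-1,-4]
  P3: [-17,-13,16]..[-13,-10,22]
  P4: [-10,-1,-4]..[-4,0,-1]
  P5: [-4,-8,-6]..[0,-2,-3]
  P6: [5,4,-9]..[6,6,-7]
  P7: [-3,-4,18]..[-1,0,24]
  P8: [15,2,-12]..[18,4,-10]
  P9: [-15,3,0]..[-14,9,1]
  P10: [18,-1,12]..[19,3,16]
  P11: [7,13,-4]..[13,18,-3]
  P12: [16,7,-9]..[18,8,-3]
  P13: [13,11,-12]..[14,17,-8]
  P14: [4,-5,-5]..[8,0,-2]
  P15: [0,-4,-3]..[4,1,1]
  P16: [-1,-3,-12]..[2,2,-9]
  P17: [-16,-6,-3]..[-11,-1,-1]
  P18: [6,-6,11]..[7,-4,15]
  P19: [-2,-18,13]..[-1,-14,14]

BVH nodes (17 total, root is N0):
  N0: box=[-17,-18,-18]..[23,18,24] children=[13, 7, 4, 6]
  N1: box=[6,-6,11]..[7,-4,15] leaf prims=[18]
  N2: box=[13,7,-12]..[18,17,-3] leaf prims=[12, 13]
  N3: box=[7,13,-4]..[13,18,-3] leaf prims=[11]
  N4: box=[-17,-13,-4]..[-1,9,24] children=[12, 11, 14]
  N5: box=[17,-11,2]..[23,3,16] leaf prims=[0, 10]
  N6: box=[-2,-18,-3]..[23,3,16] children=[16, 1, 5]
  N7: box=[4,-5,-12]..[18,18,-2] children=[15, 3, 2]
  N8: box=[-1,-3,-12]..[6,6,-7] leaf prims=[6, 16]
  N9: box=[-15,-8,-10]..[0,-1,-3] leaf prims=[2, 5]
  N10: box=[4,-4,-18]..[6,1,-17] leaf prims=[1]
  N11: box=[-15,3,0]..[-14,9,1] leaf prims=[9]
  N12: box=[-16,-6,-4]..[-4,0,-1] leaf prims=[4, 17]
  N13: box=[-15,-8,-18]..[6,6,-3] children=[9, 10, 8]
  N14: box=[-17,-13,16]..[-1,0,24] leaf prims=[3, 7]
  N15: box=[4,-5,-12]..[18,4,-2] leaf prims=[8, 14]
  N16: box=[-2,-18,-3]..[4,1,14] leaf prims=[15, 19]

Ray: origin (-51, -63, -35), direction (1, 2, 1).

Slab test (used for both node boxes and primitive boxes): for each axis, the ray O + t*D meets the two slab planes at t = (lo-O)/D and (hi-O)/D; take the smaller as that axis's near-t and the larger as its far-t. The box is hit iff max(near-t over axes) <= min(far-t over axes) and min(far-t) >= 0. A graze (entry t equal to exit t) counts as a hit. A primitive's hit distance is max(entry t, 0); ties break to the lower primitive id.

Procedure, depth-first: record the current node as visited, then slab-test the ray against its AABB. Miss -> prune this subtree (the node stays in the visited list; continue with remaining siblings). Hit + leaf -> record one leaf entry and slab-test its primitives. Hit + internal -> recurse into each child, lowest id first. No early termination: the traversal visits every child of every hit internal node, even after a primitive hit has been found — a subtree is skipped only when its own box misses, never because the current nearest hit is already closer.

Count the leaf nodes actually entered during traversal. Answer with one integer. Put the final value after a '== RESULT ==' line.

Traverse from the root:
N0 x:[34,74] y:[45/2,81/2] z:[17,59] -> hit [34,81/2], descend [4, 6, 7, 13]
  N4 x:[34,50] y:[25,36] z:[31,59] -> hit [34,36], descend [11, 12, 14]
    N11 x:[36,37] y:[33,36] z:[35,36] -> hit [36,36] leaf, test {P9@t=36}
    N12 x:[35,47] y:[57/2,63/2] z:[31,34] -> miss, prune
    N14 x:[34,50] y:[25,63/2] z:[51,59] -> miss, prune
  N6 x:[49,74] y:[45/2,33] z:[32,51] -> miss, prune
  N7 x:[55,69] y:[29,81/2] z:[23,33] -> miss, prune
  N13 x:[36,57] y:[55/2,69/2] z:[17,32] -> miss, prune

8 AABB tests over nodes [0, 4, 11, 12, 14, 6, 7, 13]; 1 leaf entered; closest P9.

== RESULT ==
1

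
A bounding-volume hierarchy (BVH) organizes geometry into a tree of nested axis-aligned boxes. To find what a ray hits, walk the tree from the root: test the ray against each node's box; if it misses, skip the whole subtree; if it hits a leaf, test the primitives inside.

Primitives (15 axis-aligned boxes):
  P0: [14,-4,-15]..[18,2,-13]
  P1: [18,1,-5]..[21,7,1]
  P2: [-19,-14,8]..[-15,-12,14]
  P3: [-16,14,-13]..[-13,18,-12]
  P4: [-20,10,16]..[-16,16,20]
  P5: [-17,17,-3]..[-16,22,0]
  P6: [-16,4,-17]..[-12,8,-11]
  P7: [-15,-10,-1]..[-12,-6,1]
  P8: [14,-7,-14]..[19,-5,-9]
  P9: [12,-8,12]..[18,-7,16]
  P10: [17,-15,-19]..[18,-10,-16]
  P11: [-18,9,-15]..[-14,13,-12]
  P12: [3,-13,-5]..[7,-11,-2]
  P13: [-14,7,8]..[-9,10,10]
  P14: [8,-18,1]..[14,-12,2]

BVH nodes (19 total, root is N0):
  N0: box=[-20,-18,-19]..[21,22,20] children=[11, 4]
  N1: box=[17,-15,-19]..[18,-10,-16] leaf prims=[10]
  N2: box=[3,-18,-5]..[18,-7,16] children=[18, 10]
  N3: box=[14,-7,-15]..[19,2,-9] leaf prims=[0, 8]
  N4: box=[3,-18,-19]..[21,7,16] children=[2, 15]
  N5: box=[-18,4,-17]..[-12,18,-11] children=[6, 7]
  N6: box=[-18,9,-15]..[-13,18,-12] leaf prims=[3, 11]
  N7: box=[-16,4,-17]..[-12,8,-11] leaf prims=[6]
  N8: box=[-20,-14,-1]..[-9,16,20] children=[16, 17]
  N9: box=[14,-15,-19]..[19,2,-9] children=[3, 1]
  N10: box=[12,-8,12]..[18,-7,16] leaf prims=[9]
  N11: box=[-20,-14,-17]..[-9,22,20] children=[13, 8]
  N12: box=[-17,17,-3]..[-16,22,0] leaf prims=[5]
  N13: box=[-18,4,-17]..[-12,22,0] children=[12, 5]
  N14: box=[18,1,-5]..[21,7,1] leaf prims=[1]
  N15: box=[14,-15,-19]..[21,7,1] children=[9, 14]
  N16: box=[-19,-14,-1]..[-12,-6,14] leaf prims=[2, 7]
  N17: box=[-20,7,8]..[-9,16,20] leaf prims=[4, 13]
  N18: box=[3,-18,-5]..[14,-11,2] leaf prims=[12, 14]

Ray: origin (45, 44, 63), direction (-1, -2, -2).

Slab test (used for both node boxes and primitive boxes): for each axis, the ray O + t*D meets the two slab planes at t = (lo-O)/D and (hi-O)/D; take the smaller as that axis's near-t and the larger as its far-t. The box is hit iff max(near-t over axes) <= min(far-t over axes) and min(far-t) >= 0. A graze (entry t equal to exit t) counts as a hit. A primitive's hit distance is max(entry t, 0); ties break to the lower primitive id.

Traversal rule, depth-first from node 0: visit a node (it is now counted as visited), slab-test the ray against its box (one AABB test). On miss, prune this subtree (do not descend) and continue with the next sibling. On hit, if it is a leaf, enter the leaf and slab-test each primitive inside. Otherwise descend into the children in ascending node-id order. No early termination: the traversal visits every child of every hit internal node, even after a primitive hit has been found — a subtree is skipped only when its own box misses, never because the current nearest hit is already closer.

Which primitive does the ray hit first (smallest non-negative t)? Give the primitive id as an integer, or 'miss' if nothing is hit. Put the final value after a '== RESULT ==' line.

Trace the traversal:
N0 x:[24,65] y:[11,31] z:[43/2,41] -> hit [24,31], descend [4, 11]
  N4 x:[24,42] y:[37/2,31] z:[47/2,41] -> hit [24,31], descend [2, 15]
    N2 x:[27,42] y:[51/2,31] z:[47/2,34] -> hit [27,31], descend [10, 18]
      N10 x:[27,33] y:[51/2,26] z:[47/2,51/2] -> miss, prune
      N18 x:[31,42] y:[55/2,31] z:[61/2,34] -> hit [31,31] leaf, test {P12(miss), P14@t=31}
    N15 x:[24,31] y:[37/2,59/2] z:[31,41] -> miss, prune
  N11 x:[54,65] y:[11,29] z:[43/2,40] -> miss, prune

order=[0, 4, 2, 10, 18, 15, 11]  |boxes|=7  |leaves|=1  hit=P14

== RESULT ==
14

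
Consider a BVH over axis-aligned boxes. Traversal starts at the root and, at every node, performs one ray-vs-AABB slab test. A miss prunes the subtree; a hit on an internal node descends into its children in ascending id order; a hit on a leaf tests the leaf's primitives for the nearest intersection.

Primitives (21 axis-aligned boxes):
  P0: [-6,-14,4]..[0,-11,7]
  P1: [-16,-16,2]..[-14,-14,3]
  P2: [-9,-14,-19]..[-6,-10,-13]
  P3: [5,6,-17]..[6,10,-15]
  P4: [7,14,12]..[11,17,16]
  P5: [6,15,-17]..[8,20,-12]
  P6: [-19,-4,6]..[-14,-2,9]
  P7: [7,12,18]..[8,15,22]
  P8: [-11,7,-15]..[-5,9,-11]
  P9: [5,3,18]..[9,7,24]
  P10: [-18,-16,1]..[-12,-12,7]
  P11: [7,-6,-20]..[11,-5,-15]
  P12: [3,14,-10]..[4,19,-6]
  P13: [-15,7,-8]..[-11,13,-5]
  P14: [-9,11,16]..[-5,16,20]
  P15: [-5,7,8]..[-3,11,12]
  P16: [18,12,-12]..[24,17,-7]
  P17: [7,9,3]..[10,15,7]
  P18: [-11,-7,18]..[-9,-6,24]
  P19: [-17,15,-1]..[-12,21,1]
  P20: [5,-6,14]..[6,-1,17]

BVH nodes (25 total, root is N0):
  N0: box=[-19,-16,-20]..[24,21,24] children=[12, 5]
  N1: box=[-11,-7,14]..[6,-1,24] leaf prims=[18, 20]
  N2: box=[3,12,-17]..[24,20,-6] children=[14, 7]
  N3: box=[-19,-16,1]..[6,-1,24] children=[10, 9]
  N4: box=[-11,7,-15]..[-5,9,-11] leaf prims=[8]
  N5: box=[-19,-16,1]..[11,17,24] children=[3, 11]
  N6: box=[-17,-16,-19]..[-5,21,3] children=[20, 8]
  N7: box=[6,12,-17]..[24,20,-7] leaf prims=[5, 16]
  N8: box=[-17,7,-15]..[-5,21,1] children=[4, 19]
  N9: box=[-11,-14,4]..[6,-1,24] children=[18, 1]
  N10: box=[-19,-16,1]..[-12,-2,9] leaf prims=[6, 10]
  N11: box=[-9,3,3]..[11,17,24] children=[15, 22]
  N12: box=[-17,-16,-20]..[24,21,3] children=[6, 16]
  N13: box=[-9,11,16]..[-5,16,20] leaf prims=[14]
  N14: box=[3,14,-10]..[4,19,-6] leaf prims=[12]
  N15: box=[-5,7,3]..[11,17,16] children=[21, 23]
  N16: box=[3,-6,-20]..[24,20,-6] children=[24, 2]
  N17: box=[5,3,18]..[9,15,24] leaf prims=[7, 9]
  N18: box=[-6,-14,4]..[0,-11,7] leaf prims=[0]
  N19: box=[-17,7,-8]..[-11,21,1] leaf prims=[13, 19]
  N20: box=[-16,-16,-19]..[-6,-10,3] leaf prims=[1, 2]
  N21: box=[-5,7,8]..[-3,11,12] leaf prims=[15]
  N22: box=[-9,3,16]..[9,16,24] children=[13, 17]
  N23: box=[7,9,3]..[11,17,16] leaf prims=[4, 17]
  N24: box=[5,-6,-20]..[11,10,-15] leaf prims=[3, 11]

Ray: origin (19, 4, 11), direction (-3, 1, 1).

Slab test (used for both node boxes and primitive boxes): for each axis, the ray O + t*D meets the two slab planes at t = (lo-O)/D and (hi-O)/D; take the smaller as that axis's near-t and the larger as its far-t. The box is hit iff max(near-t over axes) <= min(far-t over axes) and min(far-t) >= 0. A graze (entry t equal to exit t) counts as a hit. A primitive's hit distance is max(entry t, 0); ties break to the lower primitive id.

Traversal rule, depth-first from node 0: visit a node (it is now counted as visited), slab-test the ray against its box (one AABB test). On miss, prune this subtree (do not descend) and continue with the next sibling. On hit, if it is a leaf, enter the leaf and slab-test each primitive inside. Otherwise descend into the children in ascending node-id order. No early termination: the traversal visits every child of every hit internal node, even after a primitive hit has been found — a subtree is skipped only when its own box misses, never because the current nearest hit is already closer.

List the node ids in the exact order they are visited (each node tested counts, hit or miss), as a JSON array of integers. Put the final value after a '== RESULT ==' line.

Traverse from the root:
N0 x:[-5/3,38/3] y:[-20,17] z:[-31,13] -> hit [-5/3,38/3], descend [5, 12]
  N5 x:[8/3,38/3] y:[-20,13] z:[-10,13] -> hit [8/3,38/3], descend [3, 11]
    N3 x:[13/3,38/3] y:[-20,-5] z:[-10,13] -> miss, prune
    N11 x:[8/3,28/3] y:[-1,13] z:[-8,13] -> hit [8/3,28/3], descend [15, 22]
      N15 x:[8/3,8] y:[3,13] z:[-8,5] -> hit [3,5], descend [21, 23]
        N21 x:[22/3,8] y:[3,7] z:[-3,1] -> miss, prune
        N23 x:[8/3,4] y:[5,13] z:[-8,5] -> miss, prune
      N22 x:[10/3,28/3] y:[-1,12] z:[5,13] -> hit [5,28/3], descend [13, 17]
        N13 x:[8,28/3] y:[7,12] z:[5,9] -> hit [8,9] leaf, test {P14@t=8}
        N17 x:[10/3,14/3] y:[-1,11] z:[7,13] -> miss, prune
  N12 x:[-5/3,12] y:[-20,17] z:[-31,-8] -> miss, prune

order=[0, 5, 3, 11, 15, 21, 23, 22, 13, 17, 12]  |boxes|=11  |leaves|=1  hit=P14

== RESULT ==
[0, 5, 3, 11, 15, 21, 23, 22, 13, 17, 12]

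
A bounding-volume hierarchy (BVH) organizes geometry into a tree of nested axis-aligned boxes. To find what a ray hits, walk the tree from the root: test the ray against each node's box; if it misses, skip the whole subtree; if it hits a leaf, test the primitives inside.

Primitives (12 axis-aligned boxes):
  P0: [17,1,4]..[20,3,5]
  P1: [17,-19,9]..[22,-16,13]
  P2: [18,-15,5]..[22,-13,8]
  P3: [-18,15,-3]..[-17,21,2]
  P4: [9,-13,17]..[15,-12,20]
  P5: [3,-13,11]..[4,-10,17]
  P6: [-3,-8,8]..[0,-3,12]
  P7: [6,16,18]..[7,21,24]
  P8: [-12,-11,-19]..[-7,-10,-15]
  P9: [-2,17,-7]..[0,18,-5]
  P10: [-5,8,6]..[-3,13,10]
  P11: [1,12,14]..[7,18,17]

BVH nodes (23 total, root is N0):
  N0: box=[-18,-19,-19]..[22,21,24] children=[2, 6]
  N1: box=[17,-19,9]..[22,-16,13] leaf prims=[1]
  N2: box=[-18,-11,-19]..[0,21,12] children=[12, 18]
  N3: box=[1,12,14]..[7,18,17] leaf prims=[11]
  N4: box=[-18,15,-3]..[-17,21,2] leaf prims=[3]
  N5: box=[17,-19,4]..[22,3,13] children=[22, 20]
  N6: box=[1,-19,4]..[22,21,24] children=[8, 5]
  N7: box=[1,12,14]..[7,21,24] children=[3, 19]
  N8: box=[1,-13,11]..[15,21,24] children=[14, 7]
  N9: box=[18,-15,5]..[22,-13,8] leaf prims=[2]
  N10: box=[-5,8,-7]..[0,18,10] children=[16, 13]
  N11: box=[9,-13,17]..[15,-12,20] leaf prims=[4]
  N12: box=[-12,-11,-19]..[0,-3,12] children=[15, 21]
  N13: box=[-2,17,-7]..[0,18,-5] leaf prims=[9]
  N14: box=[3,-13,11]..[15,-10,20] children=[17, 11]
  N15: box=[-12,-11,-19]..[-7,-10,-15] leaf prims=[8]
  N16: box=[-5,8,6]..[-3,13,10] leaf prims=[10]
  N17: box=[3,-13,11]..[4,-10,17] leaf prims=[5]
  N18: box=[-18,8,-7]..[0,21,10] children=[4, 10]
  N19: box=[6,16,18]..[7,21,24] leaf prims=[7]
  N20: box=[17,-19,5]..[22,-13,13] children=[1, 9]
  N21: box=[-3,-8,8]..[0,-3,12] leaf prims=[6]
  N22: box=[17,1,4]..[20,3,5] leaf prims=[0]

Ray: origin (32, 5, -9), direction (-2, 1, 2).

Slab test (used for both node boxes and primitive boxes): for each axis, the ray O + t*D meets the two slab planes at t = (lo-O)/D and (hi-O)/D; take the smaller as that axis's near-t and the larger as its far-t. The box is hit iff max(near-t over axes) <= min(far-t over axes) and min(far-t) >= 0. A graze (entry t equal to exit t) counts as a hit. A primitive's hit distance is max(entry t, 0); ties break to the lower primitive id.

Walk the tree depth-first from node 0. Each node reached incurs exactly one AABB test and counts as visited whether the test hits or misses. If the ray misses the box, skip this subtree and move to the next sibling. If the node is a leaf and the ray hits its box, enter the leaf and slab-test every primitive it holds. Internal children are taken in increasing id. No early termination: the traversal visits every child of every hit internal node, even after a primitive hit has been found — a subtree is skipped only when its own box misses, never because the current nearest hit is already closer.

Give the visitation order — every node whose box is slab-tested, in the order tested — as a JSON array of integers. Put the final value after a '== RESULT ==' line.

Walk:
N0 x:[5,25] y:[-24,16] z:[-5,33/2] -> hit [5,16], descend [2, 6]
  N2 x:[16,25] y:[-16,16] z:[-5,21/2] -> miss, prune
  N6 x:[5,31/2] y:[-24,16] z:[13/2,33/2] -> hit [13/2,31/2], descend [5, 8]
    N5 x:[5,15/2] y:[-24,-2] z:[13/2,11] -> miss, prune
    N8 x:[17/2,31/2] y:[-18,16] z:[10,33/2] -> hit [10,31/2], descend [7, 14]
      N7 x:[25/2,31/2] y:[7,16] z:[23/2,33/2] -> hit [25/2,31/2], descend [3, 19]
        N3 x:[25/2,31/2] y:[7,13] z:[23/2,13] -> hit [25/2,13] leaf, test {P11@t=25/2}
        N19 x:[25/2,13] y:[11,16] z:[27/2,33/2] -> miss, prune
      N14 x:[17/2,29/2] y:[-18,-15] z:[10,29/2] -> miss, prune

9 AABB tests over nodes [0, 2, 6, 5, 8, 7, 3, 19, 14]; 1 leaf entered; closest P11.

== RESULT ==
[0, 2, 6, 5, 8, 7, 3, 19, 14]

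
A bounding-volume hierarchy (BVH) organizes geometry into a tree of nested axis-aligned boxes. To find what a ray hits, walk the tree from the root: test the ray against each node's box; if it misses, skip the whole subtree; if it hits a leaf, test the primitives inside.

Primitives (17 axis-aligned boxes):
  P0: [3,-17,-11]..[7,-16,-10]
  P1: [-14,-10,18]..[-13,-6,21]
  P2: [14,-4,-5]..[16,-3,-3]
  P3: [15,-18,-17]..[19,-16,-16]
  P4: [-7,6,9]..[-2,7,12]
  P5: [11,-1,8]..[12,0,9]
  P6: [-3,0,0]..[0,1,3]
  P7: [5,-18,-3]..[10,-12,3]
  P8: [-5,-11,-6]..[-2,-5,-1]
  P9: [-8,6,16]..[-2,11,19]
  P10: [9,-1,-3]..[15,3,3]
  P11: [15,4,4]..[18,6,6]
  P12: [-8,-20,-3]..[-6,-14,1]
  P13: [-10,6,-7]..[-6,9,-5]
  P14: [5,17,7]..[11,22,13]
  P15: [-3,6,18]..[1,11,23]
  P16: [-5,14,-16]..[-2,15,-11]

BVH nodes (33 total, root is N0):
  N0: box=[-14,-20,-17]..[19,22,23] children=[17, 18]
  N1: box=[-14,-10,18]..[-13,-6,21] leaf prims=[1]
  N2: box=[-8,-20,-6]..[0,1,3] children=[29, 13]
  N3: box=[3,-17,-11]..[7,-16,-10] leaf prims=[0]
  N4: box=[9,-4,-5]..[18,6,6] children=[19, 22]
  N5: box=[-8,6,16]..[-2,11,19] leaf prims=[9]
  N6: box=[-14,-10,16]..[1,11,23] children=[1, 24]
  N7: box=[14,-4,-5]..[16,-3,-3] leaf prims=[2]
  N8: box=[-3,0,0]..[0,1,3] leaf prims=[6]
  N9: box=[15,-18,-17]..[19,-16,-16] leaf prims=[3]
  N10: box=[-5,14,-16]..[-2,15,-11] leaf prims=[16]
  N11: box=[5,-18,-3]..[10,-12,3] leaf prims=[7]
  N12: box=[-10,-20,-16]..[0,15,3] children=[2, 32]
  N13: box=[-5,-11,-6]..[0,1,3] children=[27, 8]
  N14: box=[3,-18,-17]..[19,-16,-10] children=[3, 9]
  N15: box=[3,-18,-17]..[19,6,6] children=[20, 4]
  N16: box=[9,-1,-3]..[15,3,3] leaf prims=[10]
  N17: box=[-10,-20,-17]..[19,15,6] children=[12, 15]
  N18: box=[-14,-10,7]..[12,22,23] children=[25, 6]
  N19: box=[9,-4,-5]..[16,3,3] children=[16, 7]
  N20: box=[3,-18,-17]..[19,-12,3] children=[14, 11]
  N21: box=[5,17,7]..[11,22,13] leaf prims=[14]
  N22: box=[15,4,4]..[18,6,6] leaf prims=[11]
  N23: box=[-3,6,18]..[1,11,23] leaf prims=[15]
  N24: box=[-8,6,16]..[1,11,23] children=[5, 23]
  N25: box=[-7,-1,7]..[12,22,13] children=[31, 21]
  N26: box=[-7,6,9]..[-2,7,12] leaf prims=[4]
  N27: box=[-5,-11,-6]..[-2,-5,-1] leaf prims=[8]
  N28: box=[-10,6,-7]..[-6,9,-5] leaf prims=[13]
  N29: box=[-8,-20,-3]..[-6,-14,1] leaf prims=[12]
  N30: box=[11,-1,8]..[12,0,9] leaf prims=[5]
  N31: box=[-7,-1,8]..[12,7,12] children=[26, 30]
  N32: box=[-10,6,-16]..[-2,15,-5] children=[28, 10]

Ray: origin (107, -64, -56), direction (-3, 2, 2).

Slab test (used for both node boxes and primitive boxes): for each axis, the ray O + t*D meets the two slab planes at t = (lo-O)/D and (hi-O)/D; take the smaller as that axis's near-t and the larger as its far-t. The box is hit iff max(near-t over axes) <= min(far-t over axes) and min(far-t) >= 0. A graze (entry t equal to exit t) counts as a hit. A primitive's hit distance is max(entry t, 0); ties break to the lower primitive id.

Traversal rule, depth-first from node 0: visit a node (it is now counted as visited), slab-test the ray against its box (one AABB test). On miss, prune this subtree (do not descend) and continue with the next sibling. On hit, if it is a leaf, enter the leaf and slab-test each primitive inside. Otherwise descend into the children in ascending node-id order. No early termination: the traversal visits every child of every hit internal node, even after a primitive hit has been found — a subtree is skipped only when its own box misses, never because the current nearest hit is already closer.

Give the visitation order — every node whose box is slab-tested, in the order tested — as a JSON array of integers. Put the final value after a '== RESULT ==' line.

Trace the traversal:
N0 x:[88/3,121/3] y:[22,43] z:[39/2,79/2] -> hit [88/3,79/2], descend [17, 18]
  N17 x:[88/3,39] y:[22,79/2] z:[39/2,31] -> hit [88/3,31], descend [12, 15]
    N12 x:[107/3,39] y:[22,79/2] z:[20,59/2] -> miss, prune
    N15 x:[88/3,104/3] y:[23,35] z:[39/2,31] -> hit [88/3,31], descend [4, 20]
      N4 x:[89/3,98/3] y:[30,35] z:[51/2,31] -> hit [30,31], descend [19, 22]
        N19 x:[91/3,98/3] y:[30,67/2] z:[51/2,59/2] -> miss, prune
        N22 x:[89/3,92/3] y:[34,35] z:[30,31] -> miss, prune
      N20 x:[88/3,104/3] y:[23,26] z:[39/2,59/2] -> miss, prune
  N18 x:[95/3,121/3] y:[27,43] z:[63/2,79/2] -> hit [95/3,79/2], descend [6, 25]
    N6 x:[106/3,121/3] y:[27,75/2] z:[36,79/2] -> hit [36,75/2], descend [1, 24]
      N1 x:[40,121/3] y:[27,29] z:[37,77/2] -> miss, prune
      N24 x:[106/3,115/3] y:[35,75/2] z:[36,79/2] -> hit [36,75/2], descend [5, 23]
        N5 x:[109/3,115/3] y:[35,75/2] z:[36,75/2] -> hit [109/3,75/2] leaf, test {P9@t=109/3}
        N23 x:[106/3,110/3] y:[35,75/2] z:[37,79/2] -> miss, prune
    N25 x:[95/3,38] y:[63/2,43] z:[63/2,69/2] -> hit [95/3,69/2], descend [21, 31]
      N21 x:[32,34] y:[81/2,43] z:[63/2,69/2] -> miss, prune
      N31 x:[95/3,38] y:[63/2,71/2] z:[32,34] -> hit [32,34], descend [26, 30]
        N26 x:[109/3,38] y:[35,71/2] z:[65/2,34] -> miss, prune
        N30 x:[95/3,32] y:[63/2,32] z:[32,65/2] -> hit [32,32] leaf, test {P5@t=32}

19 AABB tests over nodes [0, 17, 12, 15, 4, 19, 22, 20, 18, 6, 1, 24, 5, 23, 25, 21, 31, 26, 30]; 2 leaves entered; closest P5.

== RESULT ==
[0, 17, 12, 15, 4, 19, 22, 20, 18, 6, 1, 24, 5, 23, 25, 21, 31, 26, 30]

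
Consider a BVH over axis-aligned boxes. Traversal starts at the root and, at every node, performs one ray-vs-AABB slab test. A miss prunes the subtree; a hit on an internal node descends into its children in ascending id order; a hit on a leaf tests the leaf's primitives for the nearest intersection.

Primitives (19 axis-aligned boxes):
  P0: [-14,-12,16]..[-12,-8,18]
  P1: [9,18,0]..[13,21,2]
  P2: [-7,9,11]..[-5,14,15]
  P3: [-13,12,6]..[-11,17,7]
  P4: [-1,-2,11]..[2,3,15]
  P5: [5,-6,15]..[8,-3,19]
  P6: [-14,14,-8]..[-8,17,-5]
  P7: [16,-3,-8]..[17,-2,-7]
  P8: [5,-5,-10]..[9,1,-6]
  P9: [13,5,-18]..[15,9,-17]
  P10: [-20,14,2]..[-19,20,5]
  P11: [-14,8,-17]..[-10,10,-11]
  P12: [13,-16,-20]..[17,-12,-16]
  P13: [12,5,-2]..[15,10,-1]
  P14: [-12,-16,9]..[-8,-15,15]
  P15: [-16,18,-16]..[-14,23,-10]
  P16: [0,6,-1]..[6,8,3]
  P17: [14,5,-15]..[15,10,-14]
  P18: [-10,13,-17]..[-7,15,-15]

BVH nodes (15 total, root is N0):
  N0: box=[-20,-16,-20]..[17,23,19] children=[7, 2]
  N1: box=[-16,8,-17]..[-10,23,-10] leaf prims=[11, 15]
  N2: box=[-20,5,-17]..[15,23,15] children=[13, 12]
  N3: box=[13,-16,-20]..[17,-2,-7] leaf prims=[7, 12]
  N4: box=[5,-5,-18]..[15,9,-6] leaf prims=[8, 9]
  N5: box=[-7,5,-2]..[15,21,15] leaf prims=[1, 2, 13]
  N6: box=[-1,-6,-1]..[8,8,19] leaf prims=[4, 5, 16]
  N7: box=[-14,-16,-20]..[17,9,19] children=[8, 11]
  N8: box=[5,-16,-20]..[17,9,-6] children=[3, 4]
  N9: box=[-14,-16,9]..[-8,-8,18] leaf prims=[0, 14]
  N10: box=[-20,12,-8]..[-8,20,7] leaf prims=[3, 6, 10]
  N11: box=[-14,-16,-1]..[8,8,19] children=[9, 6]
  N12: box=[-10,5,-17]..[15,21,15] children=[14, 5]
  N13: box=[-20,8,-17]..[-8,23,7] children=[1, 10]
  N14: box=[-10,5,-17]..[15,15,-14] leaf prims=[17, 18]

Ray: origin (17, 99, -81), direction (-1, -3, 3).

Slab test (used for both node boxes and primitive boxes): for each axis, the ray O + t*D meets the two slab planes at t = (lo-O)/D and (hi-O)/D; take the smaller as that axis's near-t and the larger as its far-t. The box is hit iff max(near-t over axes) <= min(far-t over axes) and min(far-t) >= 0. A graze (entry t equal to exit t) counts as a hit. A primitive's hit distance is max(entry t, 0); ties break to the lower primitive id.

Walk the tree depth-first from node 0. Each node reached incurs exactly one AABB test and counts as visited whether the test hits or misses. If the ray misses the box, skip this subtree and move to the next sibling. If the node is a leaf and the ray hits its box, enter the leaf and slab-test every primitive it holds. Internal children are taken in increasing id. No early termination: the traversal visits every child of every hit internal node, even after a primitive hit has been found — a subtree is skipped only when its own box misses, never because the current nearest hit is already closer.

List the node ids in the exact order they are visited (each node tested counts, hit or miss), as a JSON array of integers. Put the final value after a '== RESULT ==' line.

Trace the traversal:
N0 x:[0,37] y:[76/3,115/3] z:[61/3,100/3] -> hit [76/3,100/3], descend [2, 7]
  N2 x:[2,37] y:[76/3,94/3] z:[64/3,32] -> hit [76/3,94/3], descend [12, 13]
    N12 x:[2,27] y:[26,94/3] z:[64/3,32] -> hit [26,27], descend [5, 14]
      N5 x:[2,24] y:[26,94/3] z:[79/3,32] -> miss, prune
      N14 x:[2,27] y:[28,94/3] z:[64/3,67/3] -> miss, prune
    N13 x:[25,37] y:[76/3,91/3] z:[64/3,88/3] -> hit [76/3,88/3], descend [1, 10]
      N1 x:[27,33] y:[76/3,91/3] z:[64/3,71/3] -> miss, prune
      N10 x:[25,37] y:[79/3,29] z:[73/3,88/3] -> hit [79/3,29] leaf, test {P3@t=29, P6(miss), P10(miss)}
  N7 x:[0,31] y:[30,115/3] z:[61/3,100/3] -> hit [30,31], descend [8, 11]
    N8 x:[0,12] y:[30,115/3] z:[61/3,25] -> miss, prune
    N11 x:[9,31] y:[91/3,115/3] z:[80/3,100/3] -> hit [91/3,31], descend [6, 9]
      N6 x:[9,18] y:[91/3,35] z:[80/3,100/3] -> miss, prune
      N9 x:[25,31] y:[107/3,115/3] z:[30,33] -> miss, prune

order=[0, 2, 12, 5, 14, 13, 1, 10, 7, 8, 11, 6, 9]  |boxes|=13  |leaves|=1  hit=P3

== RESULT ==
[0, 2, 12, 5, 14, 13, 1, 10, 7, 8, 11, 6, 9]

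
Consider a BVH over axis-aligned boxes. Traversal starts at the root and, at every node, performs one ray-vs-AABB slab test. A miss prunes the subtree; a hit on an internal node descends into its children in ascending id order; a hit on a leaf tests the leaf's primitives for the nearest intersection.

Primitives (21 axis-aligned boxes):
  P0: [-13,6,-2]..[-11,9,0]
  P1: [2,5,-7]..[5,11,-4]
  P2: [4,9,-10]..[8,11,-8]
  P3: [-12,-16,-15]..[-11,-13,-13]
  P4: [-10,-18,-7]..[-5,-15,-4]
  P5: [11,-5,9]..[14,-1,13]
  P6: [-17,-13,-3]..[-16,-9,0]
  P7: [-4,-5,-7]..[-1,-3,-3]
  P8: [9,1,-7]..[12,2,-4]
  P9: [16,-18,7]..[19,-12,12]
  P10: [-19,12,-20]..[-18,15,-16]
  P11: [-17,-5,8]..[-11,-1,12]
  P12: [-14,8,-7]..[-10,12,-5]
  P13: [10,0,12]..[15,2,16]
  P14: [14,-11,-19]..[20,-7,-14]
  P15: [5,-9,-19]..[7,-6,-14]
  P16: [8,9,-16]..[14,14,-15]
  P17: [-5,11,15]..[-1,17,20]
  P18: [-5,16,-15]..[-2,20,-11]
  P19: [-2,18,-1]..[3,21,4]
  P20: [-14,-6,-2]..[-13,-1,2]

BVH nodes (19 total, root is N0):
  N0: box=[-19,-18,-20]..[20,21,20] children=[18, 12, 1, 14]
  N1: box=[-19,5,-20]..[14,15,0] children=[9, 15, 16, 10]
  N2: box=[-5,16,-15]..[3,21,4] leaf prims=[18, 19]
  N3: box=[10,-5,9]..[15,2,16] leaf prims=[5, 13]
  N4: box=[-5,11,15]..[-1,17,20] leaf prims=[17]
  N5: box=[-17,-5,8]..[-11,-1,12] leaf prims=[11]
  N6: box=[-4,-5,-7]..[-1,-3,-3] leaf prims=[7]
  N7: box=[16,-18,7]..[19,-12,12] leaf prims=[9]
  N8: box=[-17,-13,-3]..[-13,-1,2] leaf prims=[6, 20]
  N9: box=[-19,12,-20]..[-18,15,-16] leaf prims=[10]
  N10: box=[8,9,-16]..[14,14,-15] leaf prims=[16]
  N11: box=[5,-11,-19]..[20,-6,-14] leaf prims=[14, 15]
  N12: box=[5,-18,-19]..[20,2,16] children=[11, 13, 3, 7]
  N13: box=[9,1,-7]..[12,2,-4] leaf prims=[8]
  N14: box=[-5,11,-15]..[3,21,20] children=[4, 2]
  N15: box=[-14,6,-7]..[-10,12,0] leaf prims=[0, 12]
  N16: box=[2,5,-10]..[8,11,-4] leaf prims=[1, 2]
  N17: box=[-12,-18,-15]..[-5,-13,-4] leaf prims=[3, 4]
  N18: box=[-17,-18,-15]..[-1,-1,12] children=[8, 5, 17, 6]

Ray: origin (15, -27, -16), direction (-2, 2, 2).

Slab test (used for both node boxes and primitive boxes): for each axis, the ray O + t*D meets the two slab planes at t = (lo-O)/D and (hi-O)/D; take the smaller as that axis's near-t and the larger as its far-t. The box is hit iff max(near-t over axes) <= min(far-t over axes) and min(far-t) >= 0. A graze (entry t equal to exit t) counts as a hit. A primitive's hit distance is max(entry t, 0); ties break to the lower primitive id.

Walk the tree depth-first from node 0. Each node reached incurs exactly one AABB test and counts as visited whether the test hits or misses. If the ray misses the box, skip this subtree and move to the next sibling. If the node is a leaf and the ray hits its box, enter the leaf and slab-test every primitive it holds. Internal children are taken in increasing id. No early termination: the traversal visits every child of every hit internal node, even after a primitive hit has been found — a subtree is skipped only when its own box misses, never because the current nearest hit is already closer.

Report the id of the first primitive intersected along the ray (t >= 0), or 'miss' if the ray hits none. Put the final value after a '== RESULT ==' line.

Walk:
N0 x:[-5/2,17] y:[9/2,24] z:[-2,18] -> hit [9/2,17], descend [1, 12, 14, 18]
  N1 x:[1/2,17] y:[16,21] z:[-2,8] -> miss, prune
  N12 x:[-5/2,5] y:[9/2,29/2] z:[-3/2,16] -> hit [9/2,5], descend [3, 7, 11, 13]
    N3 x:[0,5/2] y:[11,29/2] z:[25/2,16] -> miss, prune
    N7 x:[-2,-1/2] y:[9/2,15/2] z:[23/2,14] -> miss, prune
    N11 x:[-5/2,5] y:[8,21/2] z:[-3/2,1] -> miss, prune
    N13 x:[3/2,3] y:[14,29/2] z:[9/2,6] -> miss, prune
  N14 x:[6,10] y:[19,24] z:[1/2,18] -> miss, prune
  N18 x:[8,16] y:[9/2,13] z:[1/2,14] -> hit [8,13], descend [5, 6, 8, 17]
    N5 x:[13,16] y:[11,13] z:[12,14] -> hit [13,13] leaf, test {P11@t=13}
    N6 x:[8,19/2] y:[11,12] z:[9/2,13/2] -> miss, prune
    N8 x:[14,16] y:[7,13] z:[13/2,9] -> miss, prune
    N17 x:[10,27/2] y:[9/2,7] z:[1/2,6] -> miss, prune

order=[0, 1, 12, 3, 7, 11, 13, 14, 18, 5, 6, 8, 17]  |boxes|=13  |leaves|=1  hit=P11

== RESULT ==
11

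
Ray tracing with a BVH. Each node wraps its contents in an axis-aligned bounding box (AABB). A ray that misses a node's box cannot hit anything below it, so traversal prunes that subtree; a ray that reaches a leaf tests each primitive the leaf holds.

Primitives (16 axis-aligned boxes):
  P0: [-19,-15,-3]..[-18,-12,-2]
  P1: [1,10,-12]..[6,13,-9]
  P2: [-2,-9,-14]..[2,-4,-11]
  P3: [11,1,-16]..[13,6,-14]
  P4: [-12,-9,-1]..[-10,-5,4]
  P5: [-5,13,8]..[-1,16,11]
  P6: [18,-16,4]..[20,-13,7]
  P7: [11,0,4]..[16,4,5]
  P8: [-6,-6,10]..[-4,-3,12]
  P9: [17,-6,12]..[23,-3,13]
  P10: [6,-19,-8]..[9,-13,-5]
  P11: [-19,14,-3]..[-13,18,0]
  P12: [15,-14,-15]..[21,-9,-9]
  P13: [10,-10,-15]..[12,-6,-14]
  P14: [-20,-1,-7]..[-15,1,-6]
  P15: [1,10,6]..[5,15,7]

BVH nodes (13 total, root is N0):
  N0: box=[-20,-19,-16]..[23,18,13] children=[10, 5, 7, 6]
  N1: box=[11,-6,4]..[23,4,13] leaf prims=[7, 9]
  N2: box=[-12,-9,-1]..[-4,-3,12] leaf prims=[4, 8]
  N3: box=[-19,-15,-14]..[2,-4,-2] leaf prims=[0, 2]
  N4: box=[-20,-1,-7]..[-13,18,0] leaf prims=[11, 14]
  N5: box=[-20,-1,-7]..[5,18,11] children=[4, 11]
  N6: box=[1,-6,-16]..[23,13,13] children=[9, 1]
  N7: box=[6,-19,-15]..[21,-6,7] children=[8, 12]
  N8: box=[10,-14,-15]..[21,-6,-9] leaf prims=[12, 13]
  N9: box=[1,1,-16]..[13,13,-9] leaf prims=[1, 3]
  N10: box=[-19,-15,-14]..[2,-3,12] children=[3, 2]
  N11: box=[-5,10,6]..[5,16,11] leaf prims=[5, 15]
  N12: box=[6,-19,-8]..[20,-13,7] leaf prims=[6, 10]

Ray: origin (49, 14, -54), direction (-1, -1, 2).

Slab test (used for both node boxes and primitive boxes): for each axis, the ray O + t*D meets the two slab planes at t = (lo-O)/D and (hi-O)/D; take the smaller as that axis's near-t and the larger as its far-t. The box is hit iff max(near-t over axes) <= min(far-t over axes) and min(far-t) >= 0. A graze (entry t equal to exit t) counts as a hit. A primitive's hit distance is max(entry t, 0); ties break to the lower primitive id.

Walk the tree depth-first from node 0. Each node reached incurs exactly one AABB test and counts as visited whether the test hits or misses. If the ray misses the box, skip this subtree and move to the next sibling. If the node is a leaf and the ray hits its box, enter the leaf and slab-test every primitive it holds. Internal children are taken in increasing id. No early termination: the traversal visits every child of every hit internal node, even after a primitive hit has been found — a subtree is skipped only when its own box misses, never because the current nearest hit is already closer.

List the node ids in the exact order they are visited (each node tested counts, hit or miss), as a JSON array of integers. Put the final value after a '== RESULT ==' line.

Walk:
N0 x:[26,69] y:[-4,33] z:[19,67/2] -> hit [26,33], descend [5, 6, 7, 10]
  N5 x:[44,69] y:[-4,15] z:[47/2,65/2] -> miss, prune
  N6 x:[26,48] y:[1,20] z:[19,67/2] -> miss, prune
  N7 x:[28,43] y:[20,33] z:[39/2,61/2] -> hit [28,61/2], descend [8, 12]
    N8 x:[28,39] y:[20,28] z:[39/2,45/2] -> miss, prune
    N12 x:[29,43] y:[27,33] z:[23,61/2] -> hit [29,61/2] leaf, test {P6@t=29, P10(miss)}
  N10 x:[47,68] y:[17,29] z:[20,33] -> miss, prune

Summary -> nodes [0, 5, 6, 7, 8, 12, 10]; box-tests=7; leaf-entries=1; first=P6

== RESULT ==
[0, 5, 6, 7, 8, 12, 10]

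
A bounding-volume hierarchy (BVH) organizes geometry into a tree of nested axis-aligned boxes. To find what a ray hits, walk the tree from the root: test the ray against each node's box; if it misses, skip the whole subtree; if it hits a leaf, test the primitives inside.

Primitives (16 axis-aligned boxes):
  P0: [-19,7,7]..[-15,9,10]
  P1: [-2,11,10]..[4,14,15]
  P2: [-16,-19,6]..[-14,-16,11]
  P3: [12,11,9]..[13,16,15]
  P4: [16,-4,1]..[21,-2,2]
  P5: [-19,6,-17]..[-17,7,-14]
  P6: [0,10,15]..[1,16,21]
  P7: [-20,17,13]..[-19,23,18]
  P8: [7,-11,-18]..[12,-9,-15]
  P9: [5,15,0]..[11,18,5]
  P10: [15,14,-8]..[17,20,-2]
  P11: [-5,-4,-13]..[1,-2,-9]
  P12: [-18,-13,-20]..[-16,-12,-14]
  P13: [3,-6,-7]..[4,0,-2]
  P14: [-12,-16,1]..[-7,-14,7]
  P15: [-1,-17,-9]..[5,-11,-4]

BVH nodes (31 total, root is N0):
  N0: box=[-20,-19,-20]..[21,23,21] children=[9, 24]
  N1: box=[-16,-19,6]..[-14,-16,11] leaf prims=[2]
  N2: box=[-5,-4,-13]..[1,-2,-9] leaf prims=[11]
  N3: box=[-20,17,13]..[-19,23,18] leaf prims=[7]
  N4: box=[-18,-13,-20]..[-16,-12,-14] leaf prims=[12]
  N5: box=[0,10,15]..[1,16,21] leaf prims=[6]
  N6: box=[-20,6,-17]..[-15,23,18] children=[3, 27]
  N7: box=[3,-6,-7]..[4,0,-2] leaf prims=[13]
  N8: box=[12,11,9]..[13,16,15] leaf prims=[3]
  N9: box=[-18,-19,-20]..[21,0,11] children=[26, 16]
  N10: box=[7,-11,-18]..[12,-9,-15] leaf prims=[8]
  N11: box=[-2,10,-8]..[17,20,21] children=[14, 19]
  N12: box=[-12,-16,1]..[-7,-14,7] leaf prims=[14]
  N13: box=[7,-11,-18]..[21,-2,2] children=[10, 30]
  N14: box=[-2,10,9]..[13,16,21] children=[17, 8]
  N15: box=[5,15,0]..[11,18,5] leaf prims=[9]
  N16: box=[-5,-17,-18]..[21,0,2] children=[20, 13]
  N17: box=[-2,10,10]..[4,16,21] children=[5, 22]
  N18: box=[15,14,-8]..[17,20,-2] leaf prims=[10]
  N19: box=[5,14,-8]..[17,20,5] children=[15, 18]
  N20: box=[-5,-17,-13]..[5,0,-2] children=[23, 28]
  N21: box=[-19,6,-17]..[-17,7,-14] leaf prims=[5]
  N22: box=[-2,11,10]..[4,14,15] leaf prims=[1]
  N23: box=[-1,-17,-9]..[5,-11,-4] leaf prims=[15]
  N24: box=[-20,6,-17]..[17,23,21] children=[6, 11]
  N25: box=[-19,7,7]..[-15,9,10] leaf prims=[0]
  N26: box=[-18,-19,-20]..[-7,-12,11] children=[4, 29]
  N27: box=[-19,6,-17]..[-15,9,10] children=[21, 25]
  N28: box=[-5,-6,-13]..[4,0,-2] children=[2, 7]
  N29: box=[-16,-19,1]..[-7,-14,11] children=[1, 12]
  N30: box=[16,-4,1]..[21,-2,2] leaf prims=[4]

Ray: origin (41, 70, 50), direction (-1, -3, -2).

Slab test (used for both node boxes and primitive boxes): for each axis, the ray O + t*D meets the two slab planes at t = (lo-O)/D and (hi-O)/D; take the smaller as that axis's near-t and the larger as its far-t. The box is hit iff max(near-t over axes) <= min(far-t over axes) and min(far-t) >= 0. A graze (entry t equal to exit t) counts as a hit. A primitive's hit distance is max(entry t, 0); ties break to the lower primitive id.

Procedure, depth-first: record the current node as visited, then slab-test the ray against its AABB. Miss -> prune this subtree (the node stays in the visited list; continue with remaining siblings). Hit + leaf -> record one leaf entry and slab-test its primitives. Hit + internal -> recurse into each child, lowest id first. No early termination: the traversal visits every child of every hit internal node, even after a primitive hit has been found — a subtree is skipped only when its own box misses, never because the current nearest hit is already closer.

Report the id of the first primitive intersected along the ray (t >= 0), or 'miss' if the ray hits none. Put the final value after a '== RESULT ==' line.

Trace the traversal:
N0 x:[20,61] y:[47/3,89/3] z:[29/2,35] -> hit [20,89/3], descend [9, 24]
  N9 x:[20,59] y:[70/3,89/3] z:[39/2,35] -> hit [70/3,89/3], descend [16, 26]
    N16 x:[20,46] y:[70/3,29] z:[24,34] -> hit [24,29], descend [13, 20]
      N13 x:[20,34] y:[24,27] z:[24,34] -> hit [24,27], descend [10, 30]
        N10 x:[29,34] y:[79/3,27] z:[65/2,34] -> miss, prune
        N30 x:[20,25] y:[24,74/3] z:[24,49/2] -> hit [24,49/2] leaf, test {P4@t=24}
      N20 x:[36,46] y:[70/3,29] z:[26,63/2] -> miss, prune
    N26 x:[48,59] y:[82/3,89/3] z:[39/2,35] -> miss, prune
  N24 x:[24,61] y:[47/3,64/3] z:[29/2,67/2] -> miss, prune

Summary -> nodes [0, 9, 16, 13, 10, 30, 20, 26, 24]; box-tests=9; leaf-entries=1; first=P4

== RESULT ==
4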